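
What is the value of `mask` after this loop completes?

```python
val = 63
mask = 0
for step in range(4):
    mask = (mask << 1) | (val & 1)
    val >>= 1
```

Reverse lowest 4 bits of 63
`mask` takes the values: 0 → 1 → 3 → 7 → 15

Answer: 15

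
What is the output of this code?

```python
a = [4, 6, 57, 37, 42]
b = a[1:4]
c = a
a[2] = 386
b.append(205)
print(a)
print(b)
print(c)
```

Key concept: slice vs alias.
Step by step:
`a = [4, 6, 57, 37, 42]` → a = [4, 6, 57, 37, 42]
`b = a[1:4]` → b = [6, 57, 37]
`c = a` → c = [4, 6, 57, 37, 42] (same object as a)
`a[2] = 386` → a = [4, 6, 386, 37, 42] (same object as c); c = [4, 6, 386, 37, 42] (same object as a)
`b.append(205)` → b = [6, 57, 37, 205]
`print(a)` → prints [4, 6, 386, 37, 42]
`print(b)` → prints [6, 57, 37, 205]
`print(c)` → prints [4, 6, 386, 37, 42]

Answer:
[4, 6, 386, 37, 42]
[6, 57, 37, 205]
[4, 6, 386, 37, 42]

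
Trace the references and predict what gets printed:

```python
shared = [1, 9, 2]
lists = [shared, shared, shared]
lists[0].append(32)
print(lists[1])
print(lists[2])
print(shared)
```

Key concept: list of same reference.
Step by step:
`shared = [1, 9, 2]` → shared = [1, 9, 2]
`lists = [shared, shared, shared]` → lists = [[1, 9, 2], [1, 9, 2], [1, 9, 2]]
`lists[0].append(32)` → shared = [1, 9, 2, 32]; lists = [[1, 9, 2, 32], [1, 9, 2, 32], [1, 9, 2, 32]]
`print(lists[1])` → prints [1, 9, 2, 32]
`print(lists[2])` → prints [1, 9, 2, 32]
`print(shared)` → prints [1, 9, 2, 32]

Answer:
[1, 9, 2, 32]
[1, 9, 2, 32]
[1, 9, 2, 32]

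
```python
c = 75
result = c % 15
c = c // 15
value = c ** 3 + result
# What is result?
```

Trace:
`c = 75` → c = 75
`result = c % 15` → result = 0
`c = c // 15` → c = 5
`value = c ** 3 + result` → value = 125
So result = 0

Answer: 0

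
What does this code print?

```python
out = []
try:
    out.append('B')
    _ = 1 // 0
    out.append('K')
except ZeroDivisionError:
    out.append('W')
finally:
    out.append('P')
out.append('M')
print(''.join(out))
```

Execution trace: 'B' (try body) → 'W' (except ZeroDivisionError) → 'P' (finally) → 'M' (after the try/except). Output: BWPM

Answer: BWPM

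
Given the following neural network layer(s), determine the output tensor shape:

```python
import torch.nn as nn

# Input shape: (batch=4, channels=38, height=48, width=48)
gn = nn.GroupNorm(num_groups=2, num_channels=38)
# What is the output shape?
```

Input: (4, 38, 48, 48) -> Output: (4, 38, 48, 48)

Answer: (4, 38, 48, 48)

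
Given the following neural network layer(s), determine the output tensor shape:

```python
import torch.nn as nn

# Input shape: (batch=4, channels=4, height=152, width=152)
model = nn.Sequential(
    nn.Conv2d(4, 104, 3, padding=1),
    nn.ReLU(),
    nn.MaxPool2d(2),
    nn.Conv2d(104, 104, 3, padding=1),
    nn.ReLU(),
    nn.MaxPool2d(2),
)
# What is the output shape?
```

Input: (4, 4, 152, 152) -> after first Conv2d: (4, 104, 152, 152) -> after first MaxPool2d: (4, 104, 76, 76) -> after second Conv2d: (4, 104, 76, 76) -> Output: (4, 104, 38, 38)

Answer: (4, 104, 38, 38)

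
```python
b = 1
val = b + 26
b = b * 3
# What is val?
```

Trace:
`b = 1` → b = 1
`val = b + 26` → val = 27
`b = b * 3` → b = 3
So val = 27

Answer: 27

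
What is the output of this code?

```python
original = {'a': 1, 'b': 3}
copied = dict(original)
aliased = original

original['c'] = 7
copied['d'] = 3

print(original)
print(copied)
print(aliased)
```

Key concept: dict() creates copy, assignment creates alias.
Step by step:
`original = {'a': 1, 'b': 3}` → original = {'a': 1, 'b': 3}
`copied = dict(original)` → copied = {'a': 1, 'b': 3}
`aliased = original` → aliased = {'a': 1, 'b': 3} (same object as original)
`original['c'] = 7` → original = {'a': 1, 'b': 3, 'c': 7} (same object as aliased); aliased = {'a': 1, 'b': 3, 'c': 7} (same object as original)
`copied['d'] = 3` → copied = {'a': 1, 'b': 3, 'd': 3}
`print(original)` → prints {'a': 1, 'b': 3, 'c': 7}
`print(copied)` → prints {'a': 1, 'b': 3, 'd': 3}
`print(aliased)` → prints {'a': 1, 'b': 3, 'c': 7}

Answer:
{'a': 1, 'b': 3, 'c': 7}
{'a': 1, 'b': 3, 'd': 3}
{'a': 1, 'b': 3, 'c': 7}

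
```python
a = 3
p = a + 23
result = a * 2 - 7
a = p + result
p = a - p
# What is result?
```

Trace:
`a = 3` → a = 3
`p = a + 23` → p = 26
`result = a * 2 - 7` → result = -1
`a = p + result` → a = 25
`p = a - p` → p = -1
So result = -1

Answer: -1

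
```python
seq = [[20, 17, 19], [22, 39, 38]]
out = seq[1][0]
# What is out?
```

Trace:
`seq = [[20, 17, 19], [22, 39, 38]]` → seq = [[20, 17, 19], [22, 39, 38]]
`out = seq[1][0]` → out = 22
So out = 22

Answer: 22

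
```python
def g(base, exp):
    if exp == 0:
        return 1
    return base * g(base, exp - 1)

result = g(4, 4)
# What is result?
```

g(4, 4) = 4 * 4 * 4 * 4 = 256

Answer: 256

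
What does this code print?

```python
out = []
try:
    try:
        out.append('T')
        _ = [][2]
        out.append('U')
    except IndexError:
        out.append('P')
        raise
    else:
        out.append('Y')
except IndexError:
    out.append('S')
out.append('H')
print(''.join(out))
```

Execution trace: 'T' (inner try body) → 'P' (inner except IndexError) → 'S' (outer except IndexError) → 'H' (after the try/except). Output: TPSH

Answer: TPSH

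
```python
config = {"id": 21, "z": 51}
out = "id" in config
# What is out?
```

Trace:
`config = {"id": 21, "z": 51}` → config = {'id': 21, 'z': 51}
`out = "id" in config` → out = True
So out = True

Answer: True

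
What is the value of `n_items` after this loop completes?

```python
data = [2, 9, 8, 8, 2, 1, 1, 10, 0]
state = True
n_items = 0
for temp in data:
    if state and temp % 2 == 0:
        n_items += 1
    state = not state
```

Count even values at even positions
`n_items` takes the values: 0 → 1 → 2 → 3 → 4

Answer: 4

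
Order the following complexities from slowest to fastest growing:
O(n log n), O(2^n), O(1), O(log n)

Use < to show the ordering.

Ordered by growth rate: O(1) < O(log n) < O(n log n) < O(2^n)

Answer: O(1) < O(log n) < O(n log n) < O(2^n)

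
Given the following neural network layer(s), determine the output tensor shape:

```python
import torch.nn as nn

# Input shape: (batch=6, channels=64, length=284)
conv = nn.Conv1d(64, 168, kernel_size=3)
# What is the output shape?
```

Input: (6, 64, 284) -> Output: (6, 168, 282)

Answer: (6, 168, 282)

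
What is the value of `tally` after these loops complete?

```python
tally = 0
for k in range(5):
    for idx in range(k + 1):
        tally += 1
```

Triangle: 1 + 2 + ... + 5
`tally` takes the values: 0 → 1 → 2 → 3 → 4 → 5 → 6 → 7 → 8 → 9 → 10 → 11 → 12 → 13 → 14 → 15

Answer: 15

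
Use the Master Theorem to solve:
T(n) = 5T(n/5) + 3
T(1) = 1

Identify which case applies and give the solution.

a=5, b=5, f(n)=3. log_5(5) = 1. Since c=0 < 1, Case 1 applies: T(n) = Θ(n^log_b(a)) = O(n).

Answer: O(n) - Case 1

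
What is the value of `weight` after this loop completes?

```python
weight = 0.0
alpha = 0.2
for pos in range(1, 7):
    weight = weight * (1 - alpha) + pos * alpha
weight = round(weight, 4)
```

Moving average with lr=0.2
`weight` takes the values: 0.0 → 0.2 → 0.56 → 1.048 → 1.6384 → 2.31072 → 3.048576 → 3.0486

Answer: 3.0486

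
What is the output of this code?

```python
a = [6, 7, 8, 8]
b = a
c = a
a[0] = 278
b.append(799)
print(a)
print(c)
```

Key concept: multiple aliases.
Step by step:
`a = [6, 7, 8, 8]` → a = [6, 7, 8, 8]
`b = a` → b = [6, 7, 8, 8] (same object as a)
`c = a` → c = [6, 7, 8, 8] (same object as a, b)
`a[0] = 278` → a = [278, 7, 8, 8] (same object as b, c); b = [278, 7, 8, 8] (same object as a, c); c = [278, 7, 8, 8] (same object as a, b)
`b.append(799)` → a = [278, 7, 8, 8, 799] (same object as b, c); b = [278, 7, 8, 8, 799] (same object as a, c); c = [278, 7, 8, 8, 799] (same object as a, b)
`print(a)` → prints [278, 7, 8, 8, 799]
`print(c)` → prints [278, 7, 8, 8, 799]

Answer:
[278, 7, 8, 8, 799]
[278, 7, 8, 8, 799]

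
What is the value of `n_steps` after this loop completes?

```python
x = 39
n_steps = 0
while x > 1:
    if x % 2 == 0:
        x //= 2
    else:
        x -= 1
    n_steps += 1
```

Steps to reduce 39 to 1
`n_steps` takes the values: 0 → 1 → 2 → 3 → 4 → 5 → 6 → 7 → 8

Answer: 8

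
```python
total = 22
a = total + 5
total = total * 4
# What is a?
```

Trace:
`total = 22` → total = 22
`a = total + 5` → a = 27
`total = total * 4` → total = 88
So a = 27

Answer: 27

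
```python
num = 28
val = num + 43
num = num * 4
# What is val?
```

Trace:
`num = 28` → num = 28
`val = num + 43` → val = 71
`num = num * 4` → num = 112
So val = 71

Answer: 71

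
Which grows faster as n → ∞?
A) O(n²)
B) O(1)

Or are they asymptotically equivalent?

O(n²) vs O(1): Higher order terms dominate.

Answer: A) O(n²) grows faster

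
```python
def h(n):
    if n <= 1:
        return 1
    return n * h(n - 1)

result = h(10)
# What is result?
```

h(10) = 10 * 9 * 8 * 7 * 6 * 5 * 4 * 3 * 2 * 1 = 3628800

Answer: 3628800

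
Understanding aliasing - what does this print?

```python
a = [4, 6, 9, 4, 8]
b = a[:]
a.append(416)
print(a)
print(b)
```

Key concept: slice [:] creates copy.
Step by step:
`a = [4, 6, 9, 4, 8]` → a = [4, 6, 9, 4, 8]
`b = a[:]` → b = [4, 6, 9, 4, 8]
`a.append(416)` → a = [4, 6, 9, 4, 8, 416]
`print(a)` → prints [4, 6, 9, 4, 8, 416]
`print(b)` → prints [4, 6, 9, 4, 8]

Answer:
[4, 6, 9, 4, 8, 416]
[4, 6, 9, 4, 8]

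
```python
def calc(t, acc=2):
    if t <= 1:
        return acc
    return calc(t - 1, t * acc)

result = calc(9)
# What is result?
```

Accumulator trace (n, acc): (9, 2) -> (8, 18) -> (7, 144) -> (6, 1008) -> (5, 6048) -> (4, 30240) -> (3, 120960) -> (2, 362880) -> (1, 725760) -> return 725760

Answer: 725760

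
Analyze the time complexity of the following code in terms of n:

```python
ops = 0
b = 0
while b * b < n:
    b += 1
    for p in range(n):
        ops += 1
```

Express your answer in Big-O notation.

Each loop level contributes: √n × n. Multiplying the contributions gives O(n√n).

Answer: O(n√n)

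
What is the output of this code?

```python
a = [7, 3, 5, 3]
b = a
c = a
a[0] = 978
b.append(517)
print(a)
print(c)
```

Key concept: multiple aliases.
Step by step:
`a = [7, 3, 5, 3]` → a = [7, 3, 5, 3]
`b = a` → b = [7, 3, 5, 3] (same object as a)
`c = a` → c = [7, 3, 5, 3] (same object as a, b)
`a[0] = 978` → a = [978, 3, 5, 3] (same object as b, c); b = [978, 3, 5, 3] (same object as a, c); c = [978, 3, 5, 3] (same object as a, b)
`b.append(517)` → a = [978, 3, 5, 3, 517] (same object as b, c); b = [978, 3, 5, 3, 517] (same object as a, c); c = [978, 3, 5, 3, 517] (same object as a, b)
`print(a)` → prints [978, 3, 5, 3, 517]
`print(c)` → prints [978, 3, 5, 3, 517]

Answer:
[978, 3, 5, 3, 517]
[978, 3, 5, 3, 517]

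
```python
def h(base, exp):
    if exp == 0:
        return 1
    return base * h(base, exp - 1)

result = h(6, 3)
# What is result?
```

h(6, 3) = 6 * 6 * 6 = 216

Answer: 216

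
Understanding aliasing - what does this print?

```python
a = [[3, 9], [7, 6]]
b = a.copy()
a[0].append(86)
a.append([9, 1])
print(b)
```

Key concept: shallow copy with nested lists.
Step by step:
`a = [[3, 9], [7, 6]]` → a = [[3, 9], [7, 6]]
`b = a.copy()` → b = [[3, 9], [7, 6]]
`a[0].append(86)` → a = [[3, 9, 86], [7, 6]]; b = [[3, 9, 86], [7, 6]]
`a.append([9, 1])` → a = [[3, 9, 86], [7, 6], [9, 1]]
`print(b)` → prints [[3, 9, 86], [7, 6]]

Answer: [[3, 9, 86], [7, 6]]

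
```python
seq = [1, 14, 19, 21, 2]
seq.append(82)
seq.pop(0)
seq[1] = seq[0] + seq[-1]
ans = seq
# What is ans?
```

Trace:
`seq = [1, 14, 19, 21, 2]` → seq = [1, 14, 19, 21, 2]
`seq.append(82)` → seq = [1, 14, 19, 21, 2, 82]
`seq.pop(0)` → seq = [14, 19, 21, 2, 82]
`seq[1] = seq[0] + seq[-1]` → seq = [14, 96, 21, 2, 82]
`ans = seq` → ans = [14, 96, 21, 2, 82]
So ans = [14, 96, 21, 2, 82]

Answer: [14, 96, 21, 2, 82]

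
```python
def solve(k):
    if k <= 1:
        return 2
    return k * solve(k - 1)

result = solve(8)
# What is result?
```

solve(8) = 8 * 7 * 6 * 5 * 4 * 3 * 2 * 2 = 80640

Answer: 80640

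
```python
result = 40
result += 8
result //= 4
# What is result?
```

Trace:
`result = 40` → result = 40
`result += 8` → result = 48
`result //= 4` → result = 12
So result = 12

Answer: 12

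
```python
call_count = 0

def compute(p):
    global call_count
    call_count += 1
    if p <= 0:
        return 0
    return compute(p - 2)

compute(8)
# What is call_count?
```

Linear recursion stepping by 2: 5 calls from p=8 down to ≤0.

Answer: 5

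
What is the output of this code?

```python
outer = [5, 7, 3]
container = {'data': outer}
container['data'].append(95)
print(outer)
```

Key concept: dict holds reference to list.
Step by step:
`outer = [5, 7, 3]` → outer = [5, 7, 3]
`container = {'data': outer}` → container = {'data': [5, 7, 3]}
`container['data'].append(95)` → outer = [5, 7, 3, 95]; container = {'data': [5, 7, 3, 95]}
`print(outer)` → prints [5, 7, 3, 95]

Answer: [5, 7, 3, 95]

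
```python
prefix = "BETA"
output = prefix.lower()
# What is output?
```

Trace:
`prefix = "BETA"` → prefix = 'BETA'
`output = prefix.lower()` → output = 'beta'
So output = 'beta'

Answer: 'beta'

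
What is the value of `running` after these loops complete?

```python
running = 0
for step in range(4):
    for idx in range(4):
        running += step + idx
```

Sum of all step+idx for step,idx in 4x4
`running` takes the values: 0 → 1 → 3 → 6 → 7 → 9 → 12 → 16 → 18 → 21 → 25 → 30 → 33 → 37 → 42 → 48

Answer: 48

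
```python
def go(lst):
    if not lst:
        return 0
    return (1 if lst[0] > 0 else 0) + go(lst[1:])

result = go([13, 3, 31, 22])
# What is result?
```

Count of positive elements in [13, 3, 31, 22] = 4

Answer: 4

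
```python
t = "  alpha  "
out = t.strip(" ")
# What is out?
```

Trace:
`t = "  alpha  "` → t = '  alpha  '
`out = t.strip(" ")` → out = 'alpha'
So out = 'alpha'

Answer: 'alpha'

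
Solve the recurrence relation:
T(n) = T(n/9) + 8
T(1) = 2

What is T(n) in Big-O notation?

Each step divides n by 9 and adds 8. After log_9(n) steps we reach T(1)=2. So T(n) = 8·log_9(n) + 2 = O(log n).

Answer: O(log n)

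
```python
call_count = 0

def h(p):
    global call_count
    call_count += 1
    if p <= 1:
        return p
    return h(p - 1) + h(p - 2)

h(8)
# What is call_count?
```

Calls(p) = 1 + Calls(p-1) + Calls(p-2); Calls(0)=Calls(1)=1. For p=8 this gives 67.

Answer: 67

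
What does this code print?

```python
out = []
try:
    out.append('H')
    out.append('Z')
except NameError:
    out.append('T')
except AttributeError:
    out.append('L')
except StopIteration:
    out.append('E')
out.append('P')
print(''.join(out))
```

Execution trace: 'H' (try body) → 'Z' (try body, no exception) → 'P' (after the try/except). Output: HZP

Answer: HZP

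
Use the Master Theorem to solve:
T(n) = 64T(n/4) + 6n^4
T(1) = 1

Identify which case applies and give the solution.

a=64, b=4, f(n)=6n^4. log_4(64) = 3. Since c=4 > 3 and the regularity condition holds (64(n/4)^4 = (64/4^4)n^4 with 64/4^4 < 1), Case 3 applies: T(n) = Θ(f(n)) = O(n^4).

Answer: O(n^4) - Case 3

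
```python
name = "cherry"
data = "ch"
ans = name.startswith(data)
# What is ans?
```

Trace:
`name = "cherry"` → name = 'cherry'
`data = "ch"` → data = 'ch'
`ans = name.startswith(data)` → ans = True
So ans = True

Answer: True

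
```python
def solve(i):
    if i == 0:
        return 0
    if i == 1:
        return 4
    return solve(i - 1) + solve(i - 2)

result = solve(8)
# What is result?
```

Build up from base cases: solve(0)=0, solve(1)=4, solve(2)=4, solve(3)=8, solve(4)=12, solve(5)=20, solve(6)=32, ..., solve(8)=84

Answer: 84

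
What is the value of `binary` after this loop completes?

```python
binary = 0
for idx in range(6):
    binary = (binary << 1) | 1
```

Build 6 consecutive 1-bits: 0b111111
`binary` takes the values: 0 → 1 → 3 → 7 → 15 → 31 → 63

Answer: 63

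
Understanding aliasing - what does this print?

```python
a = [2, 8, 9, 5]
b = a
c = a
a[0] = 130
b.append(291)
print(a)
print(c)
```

Key concept: multiple aliases.
Step by step:
`a = [2, 8, 9, 5]` → a = [2, 8, 9, 5]
`b = a` → b = [2, 8, 9, 5] (same object as a)
`c = a` → c = [2, 8, 9, 5] (same object as a, b)
`a[0] = 130` → a = [130, 8, 9, 5] (same object as b, c); b = [130, 8, 9, 5] (same object as a, c); c = [130, 8, 9, 5] (same object as a, b)
`b.append(291)` → a = [130, 8, 9, 5, 291] (same object as b, c); b = [130, 8, 9, 5, 291] (same object as a, c); c = [130, 8, 9, 5, 291] (same object as a, b)
`print(a)` → prints [130, 8, 9, 5, 291]
`print(c)` → prints [130, 8, 9, 5, 291]

Answer:
[130, 8, 9, 5, 291]
[130, 8, 9, 5, 291]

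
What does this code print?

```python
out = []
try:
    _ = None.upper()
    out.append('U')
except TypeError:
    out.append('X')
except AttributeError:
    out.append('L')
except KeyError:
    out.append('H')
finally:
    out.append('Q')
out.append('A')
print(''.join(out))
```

Execution trace: 'L' (except AttributeError) → 'Q' (finally) → 'A' (after the try/except). Output: LQA

Answer: LQA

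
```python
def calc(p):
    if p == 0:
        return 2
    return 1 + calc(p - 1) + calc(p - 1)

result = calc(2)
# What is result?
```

calc(p) = 1 + 2·calc(p-1), calc(0)=2. Closed form: (2+1)·2^2 - 1 = 11.

Answer: 11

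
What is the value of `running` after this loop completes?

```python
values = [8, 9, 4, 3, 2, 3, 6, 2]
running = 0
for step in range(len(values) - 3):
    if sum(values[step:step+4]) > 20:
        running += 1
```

Count windows with sum > 20
`running` takes the values: 0 → 1

Answer: 1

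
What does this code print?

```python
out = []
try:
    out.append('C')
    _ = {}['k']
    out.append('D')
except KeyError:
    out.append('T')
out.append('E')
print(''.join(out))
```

Execution trace: 'C' (try body) → 'T' (except KeyError) → 'E' (after the try/except). Output: CTE

Answer: CTE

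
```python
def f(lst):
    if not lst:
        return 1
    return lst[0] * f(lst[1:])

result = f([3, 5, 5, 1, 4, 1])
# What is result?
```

Product over [3, 5, 5, 1, 4, 1] = 3 * 5 * 5 * 1 * 4 * 1 = 300

Answer: 300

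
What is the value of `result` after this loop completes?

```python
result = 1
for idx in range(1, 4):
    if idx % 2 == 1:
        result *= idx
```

Product of odd numbers 1 to 3
`result` takes the values: 1 → 3

Answer: 3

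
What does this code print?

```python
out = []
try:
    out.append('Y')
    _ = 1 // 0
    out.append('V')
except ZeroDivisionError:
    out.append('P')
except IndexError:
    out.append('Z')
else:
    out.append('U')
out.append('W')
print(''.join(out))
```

Execution trace: 'Y' (try body) → 'P' (except ZeroDivisionError) → 'W' (after the try/except). Output: YPW

Answer: YPW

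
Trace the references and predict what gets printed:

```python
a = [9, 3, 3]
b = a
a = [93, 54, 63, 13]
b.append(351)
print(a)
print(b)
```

Key concept: rebinding vs mutation: a is rebound to a new list, b still points at the original.
Step by step:
`a = [9, 3, 3]` → a = [9, 3, 3]
`b = a` → b = [9, 3, 3] (same object as a)
`a = [93, 54, 63, 13]` → a = [93, 54, 63, 13]
`b.append(351)` → b = [9, 3, 3, 351]
`print(a)` → prints [93, 54, 63, 13]
`print(b)` → prints [9, 3, 3, 351]

Answer:
[93, 54, 63, 13]
[9, 3, 3, 351]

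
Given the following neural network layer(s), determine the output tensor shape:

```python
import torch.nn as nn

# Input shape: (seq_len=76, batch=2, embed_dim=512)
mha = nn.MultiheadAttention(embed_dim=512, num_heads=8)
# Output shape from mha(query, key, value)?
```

Input: (76, 2, 512) -> Output: (76, 2, 512)

Answer: (76, 2, 512)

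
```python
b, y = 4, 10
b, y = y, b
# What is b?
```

Trace:
`b, y = 4, 10` → b = 4; y = 10
`b, y = y, b` → b = 10; y = 4
So b = 10

Answer: 10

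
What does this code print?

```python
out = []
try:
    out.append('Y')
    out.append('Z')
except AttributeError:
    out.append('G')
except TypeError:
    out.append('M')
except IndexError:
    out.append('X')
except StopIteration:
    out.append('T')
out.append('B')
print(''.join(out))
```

Execution trace: 'Y' (try body) → 'Z' (try body, no exception) → 'B' (after the try/except). Output: YZB

Answer: YZB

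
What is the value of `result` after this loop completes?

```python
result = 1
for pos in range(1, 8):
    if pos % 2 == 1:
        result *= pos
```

Product of odd numbers 1 to 7
`result` takes the values: 1 → 3 → 15 → 105

Answer: 105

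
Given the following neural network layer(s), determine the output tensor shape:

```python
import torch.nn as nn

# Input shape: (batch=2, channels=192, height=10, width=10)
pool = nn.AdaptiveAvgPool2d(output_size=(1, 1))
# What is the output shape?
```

Input: (2, 192, 10, 10) -> Output: (2, 192, 1, 1)

Answer: (2, 192, 1, 1)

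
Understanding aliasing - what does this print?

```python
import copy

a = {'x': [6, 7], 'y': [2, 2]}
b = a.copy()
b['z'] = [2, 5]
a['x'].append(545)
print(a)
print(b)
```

Key concept: shallow copy of dict with mutable values.
Step by step:
`a = {'x': [6, 7], 'y': [2, 2]}` → a = {'x': [6, 7], 'y': [2, 2]}
`b = a.copy()` → b = {'x': [6, 7], 'y': [2, 2]}
`b['z'] = [2, 5]` → b = {'x': [6, 7], 'y': [2, 2], 'z': [2, 5]}
`a['x'].append(545)` → a = {'x': [6, 7, 545], 'y': [2, 2]}; b = {'x': [6, 7, 545], 'y': [2, 2], 'z': [2, 5]}
`print(a)` → prints {'x': [6, 7, 545], 'y': [2, 2]}
`print(b)` → prints {'x': [6, 7, 545], 'y': [2, 2], 'z': [2, 5]}

Answer:
{'x': [6, 7, 545], 'y': [2, 2]}
{'x': [6, 7, 545], 'y': [2, 2], 'z': [2, 5]}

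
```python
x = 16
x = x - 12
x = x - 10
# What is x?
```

Trace:
`x = 16` → x = 16
`x = x - 12` → x = 4
`x = x - 10` → x = -6
So x = -6

Answer: -6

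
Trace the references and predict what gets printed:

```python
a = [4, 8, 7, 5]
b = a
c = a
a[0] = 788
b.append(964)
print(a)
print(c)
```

Key concept: multiple aliases.
Step by step:
`a = [4, 8, 7, 5]` → a = [4, 8, 7, 5]
`b = a` → b = [4, 8, 7, 5] (same object as a)
`c = a` → c = [4, 8, 7, 5] (same object as a, b)
`a[0] = 788` → a = [788, 8, 7, 5] (same object as b, c); b = [788, 8, 7, 5] (same object as a, c); c = [788, 8, 7, 5] (same object as a, b)
`b.append(964)` → a = [788, 8, 7, 5, 964] (same object as b, c); b = [788, 8, 7, 5, 964] (same object as a, c); c = [788, 8, 7, 5, 964] (same object as a, b)
`print(a)` → prints [788, 8, 7, 5, 964]
`print(c)` → prints [788, 8, 7, 5, 964]

Answer:
[788, 8, 7, 5, 964]
[788, 8, 7, 5, 964]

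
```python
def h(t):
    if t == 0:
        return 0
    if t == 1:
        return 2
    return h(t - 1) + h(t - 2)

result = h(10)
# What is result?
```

Build up from base cases: h(0)=0, h(1)=2, h(2)=2, h(3)=4, h(4)=6, h(5)=10, h(6)=16, ..., h(10)=110

Answer: 110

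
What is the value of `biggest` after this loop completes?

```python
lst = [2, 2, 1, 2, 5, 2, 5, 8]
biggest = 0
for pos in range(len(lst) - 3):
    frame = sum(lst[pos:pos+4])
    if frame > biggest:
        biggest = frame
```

Max sum of 4-element window in [2, 2, 1, 2, 5, 2, 5, 8]
`biggest` takes the values: 0 → 7 → 10 → 14 → 20

Answer: 20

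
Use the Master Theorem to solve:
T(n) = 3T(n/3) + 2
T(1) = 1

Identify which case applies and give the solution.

a=3, b=3, f(n)=2. log_3(3) = 1. Since c=0 < 1, Case 1 applies: T(n) = Θ(n^log_b(a)) = O(n).

Answer: O(n) - Case 1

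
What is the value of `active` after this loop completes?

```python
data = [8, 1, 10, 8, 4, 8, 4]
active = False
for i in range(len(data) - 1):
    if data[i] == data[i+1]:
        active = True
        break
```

Check consecutive duplicates in [8, 1, 10, 8, 4, 8, 4]
`active` takes the values: False

Answer: False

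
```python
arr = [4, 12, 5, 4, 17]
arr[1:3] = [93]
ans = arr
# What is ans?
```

Trace:
`arr = [4, 12, 5, 4, 17]` → arr = [4, 12, 5, 4, 17]
`arr[1:3] = [93]` → arr = [4, 93, 4, 17]
`ans = arr` → ans = [4, 93, 4, 17]
So ans = [4, 93, 4, 17]

Answer: [4, 93, 4, 17]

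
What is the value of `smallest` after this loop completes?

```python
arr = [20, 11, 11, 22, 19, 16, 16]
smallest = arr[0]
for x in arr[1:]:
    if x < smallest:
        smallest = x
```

Minimum of [20, 11, 11, 22, 19, 16, 16]
`smallest` takes the values: 20 → 11

Answer: 11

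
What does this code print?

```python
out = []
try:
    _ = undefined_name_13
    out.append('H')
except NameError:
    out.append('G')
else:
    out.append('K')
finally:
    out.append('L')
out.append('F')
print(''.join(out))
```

Execution trace: 'G' (except NameError) → 'L' (finally) → 'F' (after the try/except). Output: GLF

Answer: GLF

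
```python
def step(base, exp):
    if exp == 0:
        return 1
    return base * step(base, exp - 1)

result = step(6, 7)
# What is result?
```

step(6, 7) = 6 * 6 * 6 * 6 * 6 * 6 * 6 = 279936

Answer: 279936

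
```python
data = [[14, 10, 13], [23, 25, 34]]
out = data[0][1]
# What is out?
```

Trace:
`data = [[14, 10, 13], [23, 25, 34]]` → data = [[14, 10, 13], [23, 25, 34]]
`out = data[0][1]` → out = 10
So out = 10

Answer: 10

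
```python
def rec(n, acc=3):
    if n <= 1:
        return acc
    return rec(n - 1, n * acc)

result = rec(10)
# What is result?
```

Accumulator trace (n, acc): (10, 3) -> (9, 30) -> (8, 270) -> (7, 2160) -> (6, 15120) -> (5, 90720) -> (4, 453600) -> (3, 1814400) -> (2, 5443200) -> (1, 10886400) -> return 10886400

Answer: 10886400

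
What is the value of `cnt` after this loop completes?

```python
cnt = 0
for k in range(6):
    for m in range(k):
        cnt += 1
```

Triangle number: 0+1+2+...+5
`cnt` takes the values: 0 → 1 → 2 → 3 → 4 → 5 → 6 → 7 → 8 → 9 → 10 → 11 → 12 → 13 → 14 → 15

Answer: 15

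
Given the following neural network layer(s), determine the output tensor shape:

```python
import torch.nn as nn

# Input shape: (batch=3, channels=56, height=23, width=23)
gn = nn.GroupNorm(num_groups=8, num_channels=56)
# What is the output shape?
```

Input: (3, 56, 23, 23) -> Output: (3, 56, 23, 23)

Answer: (3, 56, 23, 23)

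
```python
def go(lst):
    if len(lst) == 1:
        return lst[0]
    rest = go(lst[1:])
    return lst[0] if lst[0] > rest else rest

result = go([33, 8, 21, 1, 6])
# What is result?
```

Recursive max over [33, 8, 21, 1, 6] = 33

Answer: 33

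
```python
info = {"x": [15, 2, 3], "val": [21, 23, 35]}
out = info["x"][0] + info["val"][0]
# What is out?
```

Trace:
`info = {"x": [15, 2, 3], "val": [21, 23, 35]}` → info = {'x': [15, 2, 3], 'val': [21, 23, 35]}
`out = info["x"][0] + info["val"][0]` → out = 36
So out = 36

Answer: 36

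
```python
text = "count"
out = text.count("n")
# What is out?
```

Trace:
`text = "count"` → text = 'count'
`out = text.count("n")` → out = 1
So out = 1

Answer: 1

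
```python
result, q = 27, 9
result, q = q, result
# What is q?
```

Trace:
`result, q = 27, 9` → result = 27; q = 9
`result, q = q, result` → result = 9; q = 27
So q = 27

Answer: 27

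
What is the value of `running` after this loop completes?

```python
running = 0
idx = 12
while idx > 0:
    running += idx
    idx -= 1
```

Sum 12 down to 1
`running` takes the values: 0 → 12 → 23 → 33 → 42 → 50 → 57 → 63 → 68 → 72 → 75 → 77 → 78

Answer: 78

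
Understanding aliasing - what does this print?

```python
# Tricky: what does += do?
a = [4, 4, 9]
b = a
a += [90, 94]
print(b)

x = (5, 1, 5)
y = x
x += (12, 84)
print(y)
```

Key concept: += behavior differs for mutable vs immutable.
Step by step:
`a = [4, 4, 9]` → a = [4, 4, 9]
`b = a` → b = [4, 4, 9] (same object as a)
`a += [90, 94]` → a = [4, 4, 9, 90, 94] (same object as b); b = [4, 4, 9, 90, 94] (same object as a)
`print(b)` → prints [4, 4, 9, 90, 94]
`x = (5, 1, 5)` → x = (5, 1, 5)
`y = x` → y = (5, 1, 5)
`x += (12, 84)` → x = (5, 1, 5, 12, 84)
`print(y)` → prints (5, 1, 5)

Answer:
[4, 4, 9, 90, 94]
(5, 1, 5)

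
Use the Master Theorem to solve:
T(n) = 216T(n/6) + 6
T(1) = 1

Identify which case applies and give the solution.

a=216, b=6, f(n)=6. log_6(216) = 3. Since c=0 < 3, Case 1 applies: T(n) = Θ(n^log_b(a)) = O(n^3).

Answer: O(n^3) - Case 1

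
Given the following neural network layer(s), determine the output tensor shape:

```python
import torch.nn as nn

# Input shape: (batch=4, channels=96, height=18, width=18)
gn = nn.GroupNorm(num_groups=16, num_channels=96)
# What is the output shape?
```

Input: (4, 96, 18, 18) -> Output: (4, 96, 18, 18)

Answer: (4, 96, 18, 18)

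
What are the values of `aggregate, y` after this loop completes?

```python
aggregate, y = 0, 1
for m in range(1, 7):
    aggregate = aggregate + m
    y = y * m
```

Sum and factorial of 1 to 6
`aggregate, y` takes the values: (0, 1) → (1, 1) → (3, 1) → (3, 2) → (6, 2) → (6, 6) → (10, 6) → (10, 24) → (15, 24) → (15, 120) → (21, 120) → (21, 720)

Answer: 21, 720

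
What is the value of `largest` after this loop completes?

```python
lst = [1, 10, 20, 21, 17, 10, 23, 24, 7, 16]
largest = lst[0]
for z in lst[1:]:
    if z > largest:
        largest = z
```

Maximum of [1, 10, 20, 21, 17, 10, 23, 24, 7, 16]
`largest` takes the values: 1 → 10 → 20 → 21 → 23 → 24

Answer: 24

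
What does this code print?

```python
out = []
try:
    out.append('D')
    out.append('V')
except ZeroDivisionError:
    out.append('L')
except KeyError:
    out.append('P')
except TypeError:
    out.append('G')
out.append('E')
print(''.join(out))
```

Execution trace: 'D' (try body) → 'V' (try body, no exception) → 'E' (after the try/except). Output: DVE

Answer: DVE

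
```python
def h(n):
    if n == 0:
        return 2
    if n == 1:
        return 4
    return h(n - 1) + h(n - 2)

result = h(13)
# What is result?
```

Build up from base cases: h(0)=2, h(1)=4, h(2)=6, h(3)=10, h(4)=16, h(5)=26, h(6)=42, ..., h(13)=1220

Answer: 1220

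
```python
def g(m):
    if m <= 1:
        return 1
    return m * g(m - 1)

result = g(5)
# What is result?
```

g(5) = 5 * 4 * 3 * 2 * 1 = 120

Answer: 120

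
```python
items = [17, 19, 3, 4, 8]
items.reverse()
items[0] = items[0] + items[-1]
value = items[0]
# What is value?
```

Trace:
`items = [17, 19, 3, 4, 8]` → items = [17, 19, 3, 4, 8]
`items.reverse()` → items = [8, 4, 3, 19, 17]
`items[0] = items[0] + items[-1]` → items = [25, 4, 3, 19, 17]
`value = items[0]` → value = 25
So value = 25

Answer: 25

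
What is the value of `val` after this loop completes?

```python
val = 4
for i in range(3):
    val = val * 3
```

Multiply by 3, 3 times: 4 * 3^3 = 108
`val` takes the values: 4 → 12 → 36 → 108

Answer: 108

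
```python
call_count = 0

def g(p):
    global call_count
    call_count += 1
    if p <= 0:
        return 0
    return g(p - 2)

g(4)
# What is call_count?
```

Linear recursion stepping by 2: 3 calls from p=4 down to ≤0.

Answer: 3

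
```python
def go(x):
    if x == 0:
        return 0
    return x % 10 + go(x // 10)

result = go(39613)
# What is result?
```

Sum of digits of 39613: 3 + 1 + 6 + 9 + 3 = 22

Answer: 22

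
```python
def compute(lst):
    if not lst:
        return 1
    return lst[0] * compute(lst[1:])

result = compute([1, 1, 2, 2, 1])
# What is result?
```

Product over [1, 1, 2, 2, 1] = 1 * 1 * 2 * 2 * 1 = 4

Answer: 4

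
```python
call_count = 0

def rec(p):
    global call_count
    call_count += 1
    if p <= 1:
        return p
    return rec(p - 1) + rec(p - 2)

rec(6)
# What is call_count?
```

Calls(p) = 1 + Calls(p-1) + Calls(p-2); Calls(0)=Calls(1)=1. For p=6 this gives 25.

Answer: 25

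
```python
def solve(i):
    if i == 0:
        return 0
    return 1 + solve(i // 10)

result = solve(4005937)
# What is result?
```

Count of digits of 4005937: 7

Answer: 7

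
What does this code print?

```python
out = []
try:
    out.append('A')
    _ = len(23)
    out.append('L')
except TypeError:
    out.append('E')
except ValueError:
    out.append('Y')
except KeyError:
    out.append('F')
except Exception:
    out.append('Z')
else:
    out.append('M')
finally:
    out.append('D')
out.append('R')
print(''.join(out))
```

Execution trace: 'A' (try body) → 'E' (except TypeError) → 'D' (finally) → 'R' (after the try/except). Output: AEDR

Answer: AEDR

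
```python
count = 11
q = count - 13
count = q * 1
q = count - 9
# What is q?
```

Trace:
`count = 11` → count = 11
`q = count - 13` → q = -2
`count = q * 1` → count = -2
`q = count - 9` → q = -11
So q = -11

Answer: -11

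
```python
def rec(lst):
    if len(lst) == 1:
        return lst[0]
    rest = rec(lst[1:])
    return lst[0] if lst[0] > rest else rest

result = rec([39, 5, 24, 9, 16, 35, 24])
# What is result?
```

Recursive max over [39, 5, 24, 9, 16, 35, 24] = 39

Answer: 39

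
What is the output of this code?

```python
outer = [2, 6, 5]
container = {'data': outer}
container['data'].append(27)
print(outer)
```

Key concept: dict holds reference to list.
Step by step:
`outer = [2, 6, 5]` → outer = [2, 6, 5]
`container = {'data': outer}` → container = {'data': [2, 6, 5]}
`container['data'].append(27)` → outer = [2, 6, 5, 27]; container = {'data': [2, 6, 5, 27]}
`print(outer)` → prints [2, 6, 5, 27]

Answer: [2, 6, 5, 27]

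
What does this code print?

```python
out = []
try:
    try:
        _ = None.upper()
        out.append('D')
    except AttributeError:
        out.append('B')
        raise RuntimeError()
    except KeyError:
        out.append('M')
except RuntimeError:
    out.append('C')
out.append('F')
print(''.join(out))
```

Execution trace: 'B' (inner except AttributeError) → 'C' (outer except RuntimeError) → 'F' (after the try/except). Output: BCF

Answer: BCF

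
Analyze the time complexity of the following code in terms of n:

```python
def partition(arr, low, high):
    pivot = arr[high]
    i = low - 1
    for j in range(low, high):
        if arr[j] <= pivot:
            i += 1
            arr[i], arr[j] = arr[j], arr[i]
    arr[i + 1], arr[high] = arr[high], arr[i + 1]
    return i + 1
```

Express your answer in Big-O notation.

This is Lomuto partition (single pass over [low, high), where n = high - low). Time complexity: O(n).

Answer: O(n)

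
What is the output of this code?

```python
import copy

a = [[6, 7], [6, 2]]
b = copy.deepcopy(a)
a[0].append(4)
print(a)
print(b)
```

Key concept: deep copy is fully independent.
Step by step:
`a = [[6, 7], [6, 2]]` → a = [[6, 7], [6, 2]]
`b = copy.deepcopy(a)` → b = [[6, 7], [6, 2]]
`a[0].append(4)` → a = [[6, 7, 4], [6, 2]]
`print(a)` → prints [[6, 7, 4], [6, 2]]
`print(b)` → prints [[6, 7], [6, 2]]

Answer:
[[6, 7, 4], [6, 2]]
[[6, 7], [6, 2]]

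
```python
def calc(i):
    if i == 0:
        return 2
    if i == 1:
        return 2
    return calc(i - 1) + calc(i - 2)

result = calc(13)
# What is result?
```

Build up from base cases: calc(0)=2, calc(1)=2, calc(2)=4, calc(3)=6, calc(4)=10, calc(5)=16, calc(6)=26, ..., calc(13)=754

Answer: 754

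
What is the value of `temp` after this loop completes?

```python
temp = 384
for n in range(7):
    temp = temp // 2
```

Halve 7 times: 384 // 2^7 = 3
`temp` takes the values: 384 → 192 → 96 → 48 → 24 → 12 → 6 → 3

Answer: 3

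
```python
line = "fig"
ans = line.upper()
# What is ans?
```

Trace:
`line = "fig"` → line = 'fig'
`ans = line.upper()` → ans = 'FIG'
So ans = 'FIG'

Answer: 'FIG'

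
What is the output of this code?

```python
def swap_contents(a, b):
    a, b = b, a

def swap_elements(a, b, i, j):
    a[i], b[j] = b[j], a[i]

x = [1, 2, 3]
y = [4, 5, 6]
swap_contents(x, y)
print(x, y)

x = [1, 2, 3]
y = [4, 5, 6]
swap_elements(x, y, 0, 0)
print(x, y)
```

Key concept: parameter rebinding vs mutation.
Step by step:
`x = [1, 2, 3]` → x = [1, 2, 3]
`y = [4, 5, 6]` → y = [4, 5, 6]
`swap_contents(x, y)` → no visible change to tracked variables
`print(x, y)` → prints [1, 2, 3] [4, 5, 6]
`x = [1, 2, 3]` → x = [1, 2, 3]
`y = [4, 5, 6]` → y = [4, 5, 6]
`swap_elements(x, y, 0, 0)` → x = [4, 2, 3]; y = [1, 5, 6]
`print(x, y)` → prints [4, 2, 3] [1, 5, 6]

Answer:
[1, 2, 3] [4, 5, 6]
[4, 2, 3] [1, 5, 6]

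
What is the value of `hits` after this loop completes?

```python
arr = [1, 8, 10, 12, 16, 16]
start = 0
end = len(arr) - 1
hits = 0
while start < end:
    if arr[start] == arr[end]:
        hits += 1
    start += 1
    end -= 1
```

Count matching pairs from ends
`hits` takes the values: 0

Answer: 0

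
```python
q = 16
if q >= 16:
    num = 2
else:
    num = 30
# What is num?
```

Trace:
`q = 16` → q = 16
`if q >= 16: ...` → q >= 16 is True → num = 2
So num = 2

Answer: 2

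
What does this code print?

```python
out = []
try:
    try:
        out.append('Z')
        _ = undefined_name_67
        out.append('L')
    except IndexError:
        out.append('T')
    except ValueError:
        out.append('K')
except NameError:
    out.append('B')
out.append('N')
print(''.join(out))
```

Execution trace: 'Z' (try body) → 'B' (outer except NameError) → 'N' (after the try/except). Output: ZBN

Answer: ZBN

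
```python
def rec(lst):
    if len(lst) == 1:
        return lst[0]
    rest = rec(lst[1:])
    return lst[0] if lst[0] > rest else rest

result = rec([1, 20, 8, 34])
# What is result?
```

Recursive max over [1, 20, 8, 34] = 34

Answer: 34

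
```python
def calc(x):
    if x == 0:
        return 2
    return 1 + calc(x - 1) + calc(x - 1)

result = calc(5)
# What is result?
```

calc(x) = 1 + 2·calc(x-1), calc(0)=2. Closed form: (2+1)·2^5 - 1 = 95.

Answer: 95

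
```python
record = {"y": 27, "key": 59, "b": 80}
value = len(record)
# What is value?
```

Trace:
`record = {"y": 27, "key": 59, "b": 80}` → record = {'y': 27, 'key': 59, 'b': 80}
`value = len(record)` → value = 3
So value = 3

Answer: 3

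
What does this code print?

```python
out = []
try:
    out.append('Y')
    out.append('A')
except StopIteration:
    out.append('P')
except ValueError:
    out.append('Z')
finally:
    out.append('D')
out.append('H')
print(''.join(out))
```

Execution trace: 'Y' (try body) → 'A' (try body, no exception) → 'D' (finally) → 'H' (after the try/except). Output: YADH

Answer: YADH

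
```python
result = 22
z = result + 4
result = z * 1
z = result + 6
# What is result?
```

Trace:
`result = 22` → result = 22
`z = result + 4` → z = 26
`result = z * 1` → result = 26
`z = result + 6` → z = 32
So result = 26

Answer: 26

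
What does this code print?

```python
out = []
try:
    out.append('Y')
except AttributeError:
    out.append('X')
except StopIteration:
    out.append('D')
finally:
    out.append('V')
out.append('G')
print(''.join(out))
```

Execution trace: 'Y' (try body, no exception) → 'V' (finally) → 'G' (after the try/except). Output: YVG

Answer: YVG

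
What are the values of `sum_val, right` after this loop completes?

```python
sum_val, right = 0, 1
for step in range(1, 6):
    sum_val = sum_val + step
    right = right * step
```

Sum and factorial of 1 to 5
`sum_val, right` takes the values: (0, 1) → (1, 1) → (3, 1) → (3, 2) → (6, 2) → (6, 6) → (10, 6) → (10, 24) → (15, 24) → (15, 120)

Answer: 15, 120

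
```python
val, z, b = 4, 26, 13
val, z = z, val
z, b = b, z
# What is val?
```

Trace:
`val, z, b = 4, 26, 13` → val = 4; z = 26; b = 13
`val, z = z, val` → val = 26; z = 4
`z, b = b, z` → z = 13; b = 4
So val = 26

Answer: 26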